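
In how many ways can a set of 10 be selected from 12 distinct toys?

C(12,10) = 12!/(10! x 2!).

Final answer: \binom{12}{10} = 66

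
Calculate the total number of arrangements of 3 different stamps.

The number of ways to arrange 3 distinct objects is 3!.

Final answer: 3! = 6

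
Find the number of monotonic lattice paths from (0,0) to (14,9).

Each path has 14 right steps and 9 up steps in some order (23 steps total).
Choose which 9 of the 23 steps are up: C(23,9).

Final answer: C(23,9) = 817190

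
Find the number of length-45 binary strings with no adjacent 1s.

Classify by the final bit: ...0 gives a(n-1) strings, ...01 gives a(n-2) strings. Thus a(n) = a(n-1) + a(n-2) with a(1)=2, a(2)=3.
Building up term by term: a(1)=2, a(2)=3, a(3)=5, a(4)=8, a(5)=13, a(6)=21, a(7)=34, a(8)=55, a(9)=89, a(10)=144, a(11)=233, a(12)=377, a(13)=610, a(14)=987, a(15)=1597, a(16)=2584, a(17)=4181, a(18)=6765, a(19)=10946, a(20)=17711, a(21)=28657, a(22)=46368, a(23)=75025, a(24)=121393, a(25)=196418, a(26)=317811, a(27)=514229, a(28)=832040, a(29)=1346269, a(30)=2178309, a(31)=3524578, a(32)=5702887, a(33)=9227465, a(34)=14930352, a(35)=24157817, a(36)=39088169, a(37)=63245986, a(38)=102334155, a(39)=165580141, a(40)=267914296, a(41)=433494437, a(42)=701408733, a(43)=1134903170, a(44)=1836311903, a(45)=2971215073.

Final answer: 2971215073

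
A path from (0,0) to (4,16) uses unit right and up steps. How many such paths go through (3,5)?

Paths (0,0)->(3,5): C(8,5) = 56.
Paths (3,5)->(4,16): C(12,11) = 12.
By multiplication principle: 56 x 12.

Final answer: 672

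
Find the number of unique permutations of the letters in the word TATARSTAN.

Letters (A:3, N:1, R:1, S:1, T:3). Total letters: 9.
Permutations = 9!/(3! x 3!).

Final answer: 10080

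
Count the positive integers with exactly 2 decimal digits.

First digit: 9 choices (1-9). Each of the remaining 1 digit: 10 choices.
Total: 9 x 10^1.

Final answer: 90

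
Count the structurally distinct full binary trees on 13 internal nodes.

This is counted by the nth Catalan number C_n. Here n = 13.
C_n = C(2n,n)/(n+1), so C_{13} = C(26,13)/14 = 10400600/14.

Final answer: C_{13} = 742900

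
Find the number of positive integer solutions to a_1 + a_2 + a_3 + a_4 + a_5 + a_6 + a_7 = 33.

Substitute a'_i = a_i - 1 (so a'_i >= 0). Then sum a'_i = 33 - 7 = 26.
Stars and bars: C(26+7-1, 7-1) = C(32,6).

Final answer: C(32,6) = 906192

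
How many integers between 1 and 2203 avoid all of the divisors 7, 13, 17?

|div by 7|=314, |div by 13|=169, |div by 17|=129.
|div by 7&13|=24, |div by 7&17|=18, |div by 13&17|=9, |div by all|=1.
By inclusion-exclusion, divisible by at least one: 314+169+129-24-18-9+1 = 562.
Not divisible by any: 2203 - 562.

Final answer: 1641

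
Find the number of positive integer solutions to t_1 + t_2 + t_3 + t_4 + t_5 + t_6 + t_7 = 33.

Substitute t'_i = t_i - 1 (so t'_i >= 0). Then sum t'_i = 33 - 7 = 26.
Stars and bars: C(26+7-1, 7-1) = C(32,6).

Final answer: C(32,6) = 906192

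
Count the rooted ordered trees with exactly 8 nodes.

This is counted by the nth Catalan number C_n. Here n = 8 - 1 = 7.
Using C_0 = 1 and C_(k+1) = C_k x 2(2k+1)/(k+2), build up term by term: C_1=1, C_2=2, C_3=5, C_4=14, C_5=42, C_6=132, C_7=429.

Final answer: C_{7} = 429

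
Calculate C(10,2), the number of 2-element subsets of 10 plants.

C(10,2) = 10!/(2! x (10-2)!).

Final answer: C(10,2) = 45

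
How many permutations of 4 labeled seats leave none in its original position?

Derangements satisfy D(n) = (n-1)(D(n-1) + D(n-2)), starting from D(0)=1, D(1)=0.
D(2) = 1 x (0 + 1) = 1
D(3) = 2 x (1 + 0) = 2
D(4) = 3 x (D(3) + D(2)) = 3 x (2 + 1)

Final answer: D(4) = 9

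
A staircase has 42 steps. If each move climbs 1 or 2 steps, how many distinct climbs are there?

Let f(n) be the number of climbs. Removing the last move (1 or 2 steps) gives f(n) = f(n-1) + f(n-2); base cases f(1)=1, f(2)=2.
Building up term by term: f(1)=1, f(2)=2, f(3)=3, f(4)=5, f(5)=8, f(6)=13, f(7)=21, f(8)=34, f(9)=55, f(10)=89, f(11)=144, f(12)=233, f(13)=377, f(14)=610, f(15)=987, f(16)=1597, f(17)=2584, f(18)=4181, f(19)=6765, f(20)=10946, f(21)=17711, f(22)=28657, f(23)=46368, f(24)=75025, f(25)=121393, f(26)=196418, f(27)=317811, f(28)=514229, f(29)=832040, f(30)=1346269, f(31)=2178309, f(32)=3524578, f(33)=5702887, f(34)=9227465, f(35)=14930352, f(36)=24157817, f(37)=39088169, f(38)=63245986, f(39)=102334155, f(40)=165580141, f(41)=267914296, f(42)=433494437.

Final answer: 433494437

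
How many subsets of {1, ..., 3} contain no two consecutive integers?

Let a(n) count such subsets of {1, ..., n}. Either n is excluded (a(n-1) ways) or n is included, forcing n-1 out (a(n-2) ways), so a(n) = a(n-1) + a(n-2) with a(1)=2, a(2)=3.
Building up term by term: a(1)=2, a(2)=3, a(3)=5.

Final answer: 5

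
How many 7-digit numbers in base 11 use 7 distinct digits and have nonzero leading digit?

The leading digit has 10 choices (anything but zero); the next has 10 (anything but the first), then 9, and so on, one fewer each time.
Total: 10 x 10 x 9 x 8 x 7 x 6 x 5.

Final answer: 1512000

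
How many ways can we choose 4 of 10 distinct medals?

C(10,4) = 10!/(4! x 6!).

Final answer: \binom{10}{4} = 210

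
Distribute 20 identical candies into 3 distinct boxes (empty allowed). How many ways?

Stars and bars: C(n+k-1, k-1) = C(22,2).

Final answer: C(22,2) = 231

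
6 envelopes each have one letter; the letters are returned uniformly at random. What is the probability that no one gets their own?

Use the recurrence D(n) = (n-1)(D(n-1) + D(n-2)) with D(0)=1, D(1)=0.
Building up: D(2)=1, D(3)=2, D(4)=9, D(5)=44, D(6)=265.
Total arrangements: 6! = 720.
Probability = D(6)/6! = 53/144.

Final answer: D(6)/6! = 265/720 = 0.368056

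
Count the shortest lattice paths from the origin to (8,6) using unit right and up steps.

Each path has 8 right steps and 6 up steps in some order (14 steps total).
Choose which 6 of the 14 steps are up: C(14,6).

Final answer: C(14,6) = 3003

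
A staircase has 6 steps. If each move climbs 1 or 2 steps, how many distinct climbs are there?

Let f(n) be the number of climbs. Removing the last move (1 or 2 steps) gives f(n) = f(n-1) + f(n-2); base cases f(1)=1, f(2)=2.
Computing successive values: f(1)=1, f(2)=2, f(3)=3, f(4)=5, f(5)=8, f(6)=13.

Final answer: 13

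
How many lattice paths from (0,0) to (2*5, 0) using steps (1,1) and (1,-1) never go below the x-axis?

Total monotonic paths to (5,5): C(10,5) = 252.
Paths that cross above y=x (reflection bijection): C(10,6) = 210.
Valid Dyck paths: 252 - 210.
(Check: C(10,5) - C(10,6) = C(10,5)/6, the Catalan number C_{5}.)

Final answer: C_{5} = 42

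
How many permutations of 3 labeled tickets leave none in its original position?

Derangements satisfy D(n) = (n-1)(D(n-1) + D(n-2)), starting from D(0)=1, D(1)=0.
D(2) = 1 x (0 + 1) = 1
D(3) = 2 x (D(2) + D(1)) = 2 x (1 + 0)

Final answer: D(3) = 2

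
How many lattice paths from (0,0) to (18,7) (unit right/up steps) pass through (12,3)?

Paths (0,0)->(12,3): C(15,3) = 455.
Paths (12,3)->(18,7): C(10,4) = 210.
By multiplication principle: 455 x 210.

Final answer: 95550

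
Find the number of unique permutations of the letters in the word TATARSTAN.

Letters (A:3, N:1, R:1, S:1, T:3). Total letters: 9.
Permutations = 9!/(3! x 3!).

Final answer: 10080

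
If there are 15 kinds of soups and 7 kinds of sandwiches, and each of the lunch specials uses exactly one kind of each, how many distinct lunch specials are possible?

By the multiplication principle: 15 x 7.

Final answer: 105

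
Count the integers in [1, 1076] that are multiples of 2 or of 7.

Multiples of 2: 538. Multiples of 7: 153. Of both (lcm=14): 76.
By inclusion-exclusion: 538 + 153 - 76.

Final answer: 615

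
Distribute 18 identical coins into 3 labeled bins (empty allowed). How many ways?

Stars and bars: C(n+k-1, k-1) = C(20,2).

Final answer: C(20,2) = 190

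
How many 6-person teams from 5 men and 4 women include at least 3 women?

Sum over valid woman counts:
C(4,3)C(5,3) = 40
C(4,4)C(5,2) = 10
Total: 40 + 10.

Final answer: 50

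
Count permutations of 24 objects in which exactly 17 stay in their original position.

Choose which 17 elements are fixed: C(24,17) = 346104.
Derange the remaining 7 using D(j) = (j-1)(D(j-1) + D(j-2)), D(0)=1, D(1)=0: D(2)=1, D(3)=2, D(4)=9, D(5)=44, D(6)=265, D(7)=1854.
Total: 346104 x 1854.

Final answer: C(24,17) D(7) = 641676816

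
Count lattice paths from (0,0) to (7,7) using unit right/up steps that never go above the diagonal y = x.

Total monotonic paths to (7,7): C(14,7) = 3432.
A path is bad iff it touches y = x + 1; reflecting its initial segment maps bad paths bijectively onto all paths to (6,8), of which there are C(14,8) = 3003.
Valid Dyck paths: 3432 - 3003.
(This is the Catalan number C_{7}.)

Final answer: C_{7} = 429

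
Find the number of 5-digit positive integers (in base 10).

The leading digit cannot be 0 (9 options); the other 4 digits can be anything (10 options each).
Total: 9 x 10^4.

Final answer: 90000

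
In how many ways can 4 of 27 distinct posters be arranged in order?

P(27,4) = 27!/(27-4)! = 27!/23!.

Final answer: P(27,4) = 421200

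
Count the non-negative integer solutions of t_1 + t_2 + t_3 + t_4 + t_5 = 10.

Stars and bars with 10 stars and 4 bars:
C(10+5-1, 5-1) = C(14,4).

Final answer: C(14,4) = 1001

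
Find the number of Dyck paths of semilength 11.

Total monotonic paths to (11,11): C(22,11) = 705432.
A path is bad iff it touches y = x + 1; reflecting its initial segment maps bad paths bijectively onto all paths to (10,12), of which there are C(22,12) = 646646.
Valid Dyck paths: 705432 - 646646.
(Check: C(22,11) - C(22,12) = C(22,11)/12, the Catalan number C_{11}.)

Final answer: C_{11} = 58786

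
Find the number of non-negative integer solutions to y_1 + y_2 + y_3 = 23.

Stars and bars with 23 stars and 2 bars:
C(23+3-1, 3-1) = C(25,2).

Final answer: C(25,2) = 300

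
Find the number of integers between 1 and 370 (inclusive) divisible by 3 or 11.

Multiples of 3: 123. Multiples of 11: 33. Of both (lcm=33): 11.
By inclusion-exclusion: 123 + 33 - 11.

Final answer: 145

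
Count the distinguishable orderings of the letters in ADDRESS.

Letters (A:1, D:2, E:1, R:1, S:2). Total letters: 7.
Permutations = 7!/(2! x 2!).

Final answer: 1260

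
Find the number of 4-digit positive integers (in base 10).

These are the integers in [10^3, 10^4), so the count is 10^4 - 10^3 = 9 x 10^3.

Final answer: 9000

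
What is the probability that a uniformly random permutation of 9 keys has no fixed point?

D(n) = (n-1)(D(n-1) + D(n-2)), D(0)=1, D(1)=0.
Building up: D(2)=1, D(3)=2, D(4)=9, D(5)=44, D(6)=265, D(7)=1854, D(8)=14833, D(9)=133496.
Total arrangements: 9! = 362880.
Probability = D(9)/9! = 16687/45360.

Final answer: D(9)/9! = 133496/362880 = 0.367879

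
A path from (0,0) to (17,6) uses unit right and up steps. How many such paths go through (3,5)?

Paths (0,0)->(3,5): C(8,5) = 56.
Paths (3,5)->(17,6): C(15,1) = 15.
By multiplication principle: 56 x 15.

Final answer: 840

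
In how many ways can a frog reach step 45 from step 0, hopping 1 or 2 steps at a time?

Condition on the final move: it is a 1-step (f(n-1) ways to get there) or a 2-step (f(n-2) ways), so f(n) = f(n-1) + f(n-2), with f(1)=1, f(2)=2.
Building up term by term: f(1)=1, f(2)=2, f(3)=3, f(4)=5, f(5)=8, f(6)=13, f(7)=21, f(8)=34, f(9)=55, f(10)=89, f(11)=144, f(12)=233, f(13)=377, f(14)=610, f(15)=987, f(16)=1597, f(17)=2584, f(18)=4181, f(19)=6765, f(20)=10946, f(21)=17711, f(22)=28657, f(23)=46368, f(24)=75025, f(25)=121393, f(26)=196418, f(27)=317811, f(28)=514229, f(29)=832040, f(30)=1346269, f(31)=2178309, f(32)=3524578, f(33)=5702887, f(34)=9227465, f(35)=14930352, f(36)=24157817, f(37)=39088169, f(38)=63245986, f(39)=102334155, f(40)=165580141, f(41)=267914296, f(42)=433494437, f(43)=701408733, f(44)=1134903170, f(45)=1836311903.

Final answer: 1836311903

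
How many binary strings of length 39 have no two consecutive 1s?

Let a(n) count valid strings. If the last bit is 0 the prefix is any valid string of length n-1; if it is 1 the string must end in 01 with a valid prefix of length n-2. So a(n) = a(n-1) + a(n-2), a(1)=2, a(2)=3.
Computing successive values: a(1)=2, a(2)=3, a(3)=5, a(4)=8, a(5)=13, a(6)=21, a(7)=34, a(8)=55, a(9)=89, a(10)=144, a(11)=233, a(12)=377, a(13)=610, a(14)=987, a(15)=1597, a(16)=2584, a(17)=4181, a(18)=6765, a(19)=10946, a(20)=17711, a(21)=28657, a(22)=46368, a(23)=75025, a(24)=121393, a(25)=196418, a(26)=317811, a(27)=514229, a(28)=832040, a(29)=1346269, a(30)=2178309, a(31)=3524578, a(32)=5702887, a(33)=9227465, a(34)=14930352, a(35)=24157817, a(36)=39088169, a(37)=63245986, a(38)=102334155, a(39)=165580141.

Final answer: 165580141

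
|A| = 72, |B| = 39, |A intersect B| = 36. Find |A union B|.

|A union B| = |A| + |B| - |A intersect B| = 72 + 39 - 36.

Final answer: 75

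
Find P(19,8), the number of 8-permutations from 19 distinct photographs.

P(19,8) = 19!/(19-8)! = 19!/11!.

Final answer: P(19,8) = 3047466240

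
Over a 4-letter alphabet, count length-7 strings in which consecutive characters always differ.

First character: 4 choices. Each subsequent: 3 choices (must differ from the previous one).
Total: 4 x 3^6.

Final answer: 4 x 3^{6} = 2916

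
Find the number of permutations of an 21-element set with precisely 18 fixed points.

Choose which 18 elements are fixed: C(21,18) = 1330.
Derange the remaining 3 using D(j) = (j-1)(D(j-1) + D(j-2)), D(0)=1, D(1)=0: D(2)=1, D(3)=2.
Total: 1330 x 2.

Final answer: C(21,18) D(3) = 2660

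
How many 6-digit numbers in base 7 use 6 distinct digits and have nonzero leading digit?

The leading digit has 6 choices (anything but zero); the next has 6 (anything but the first), then 5, and so on, one fewer each time.
Total: 6 x 6 x 5 x 4 x 3 x 2.

Final answer: 4320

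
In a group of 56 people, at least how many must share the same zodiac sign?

There are 12 possible values for zodiac sign. With 56 people and 12 categories, by pigeonhole: ceiling(56/12).

Final answer: 5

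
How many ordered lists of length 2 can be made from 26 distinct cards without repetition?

P(26,2) = 26!/(26-2)! = 26!/24!.

Final answer: P(26,2) = 650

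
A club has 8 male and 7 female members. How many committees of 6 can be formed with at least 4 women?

Sum over valid woman counts:
C(7,4)C(8,2) = 980
C(7,5)C(8,1) = 168
C(7,6)C(8,0) = 7
Total: 980 + 168 + 7.

Final answer: 1155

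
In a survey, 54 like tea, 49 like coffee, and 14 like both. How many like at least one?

|A union B| = |A| + |B| - |A intersect B| = 54 + 49 - 14.

Final answer: 89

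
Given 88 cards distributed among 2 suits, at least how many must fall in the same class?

By pigeonhole with 88 objects and 2 categories: ceiling(88/2).

Final answer: 44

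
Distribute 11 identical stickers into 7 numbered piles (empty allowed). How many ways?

Stars and bars: C(n+k-1, k-1) = C(17,6).

Final answer: C(17,6) = 12376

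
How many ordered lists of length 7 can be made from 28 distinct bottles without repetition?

P(28,7) = 28!/(28-7)! = 28!/21!.

Final answer: P(28,7) = 5967561600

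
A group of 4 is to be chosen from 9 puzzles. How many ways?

C(9,4) = 9!/(4! x 5!).

Final answer: \binom{9}{4} = 126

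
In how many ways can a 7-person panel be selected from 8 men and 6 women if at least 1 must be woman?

Sum over valid woman counts:
C(6,1)C(8,6) = 168
C(6,2)C(8,5) = 840
C(6,3)C(8,4) = 1400
C(6,4)C(8,3) = 840
C(6,5)C(8,2) = 168
C(6,6)C(8,1) = 8
Total: 168 + 840 + 1400 + 840 + 168 + 8.

Final answer: 3424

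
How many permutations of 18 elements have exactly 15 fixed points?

Choose which 15 elements are fixed: C(18,15) = 816.
Derange the remaining 3 using D(j) = (j-1)(D(j-1) + D(j-2)), D(0)=1, D(1)=0: D(2)=1, D(3)=2.
Total: 816 x 2.

Final answer: C(18,15) D(3) = 1632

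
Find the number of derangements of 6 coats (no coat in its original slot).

D(n) = (n-1)(D(n-1) + D(n-2)), D(0)=1, D(1)=0.
D(2) = 1 x (0 + 1) = 1
D(3) = 2 x (1 + 0) = 2
D(4) = 3 x (2 + 1) = 9
D(5) = 4 x (9 + 2) = 44
D(6) = 5 x (D(5) + D(4)) = 5 x (44 + 9)

Final answer: D(6) = 265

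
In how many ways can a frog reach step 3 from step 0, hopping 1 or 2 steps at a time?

Let f(n) be the number of climbs. Removing the last move (1 or 2 steps) gives f(n) = f(n-1) + f(n-2); base cases f(1)=1, f(2)=2.
Computing successive values: f(1)=1, f(2)=2, f(3)=3.

Final answer: 3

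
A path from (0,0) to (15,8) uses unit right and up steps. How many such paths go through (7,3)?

Paths (0,0)->(7,3): C(10,3) = 120.
Paths (7,3)->(15,8): C(13,5) = 1287.
By multiplication principle: 120 x 1287.

Final answer: 154440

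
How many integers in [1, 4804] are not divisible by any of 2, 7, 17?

|div by 2|=2402, |div by 7|=686, |div by 17|=282.
|div by 2&7|=343, |div by 2&17|=141, |div by 7&17|=40, |div by all|=20.
By inclusion-exclusion, divisible by at least one: 2402+686+282-343-141-40+20 = 2866.
Not divisible by any: 4804 - 2866.

Final answer: 1938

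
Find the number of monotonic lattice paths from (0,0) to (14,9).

Each path has 14 right steps and 9 up steps in some order (23 steps total).
Choose which 9 of the 23 steps are up: C(23,9).

Final answer: C(23,9) = 817190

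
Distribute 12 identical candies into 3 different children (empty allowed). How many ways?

Stars and bars: C(n+k-1, k-1) = C(14,2).

Final answer: C(14,2) = 91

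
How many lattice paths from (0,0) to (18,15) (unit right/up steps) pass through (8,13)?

Paths (0,0)->(8,13): C(21,13) = 203490.
Paths (8,13)->(18,15): C(12,2) = 66.
By multiplication principle: 203490 x 66.

Final answer: 13430340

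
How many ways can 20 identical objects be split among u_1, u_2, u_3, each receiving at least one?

Substitute u'_i = u_i - 1 (so u'_i >= 0). Then sum u'_i = 20 - 3 = 17.
Stars and bars: C(17+3-1, 3-1) = C(19,2).

Final answer: C(19,2) = 171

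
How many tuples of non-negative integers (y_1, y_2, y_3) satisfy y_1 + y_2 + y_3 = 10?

Stars and bars with 10 stars and 2 bars:
C(10+3-1, 3-1) = C(12,2).

Final answer: C(12,2) = 66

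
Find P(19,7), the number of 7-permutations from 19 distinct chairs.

P(19,7) = 19!/(19-7)! = 19!/12!.

Final answer: P(19,7) = 253955520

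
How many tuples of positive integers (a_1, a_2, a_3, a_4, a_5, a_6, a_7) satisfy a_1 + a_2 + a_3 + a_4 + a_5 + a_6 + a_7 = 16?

Substitute a'_i = a_i - 1 (so a'_i >= 0). Then sum a'_i = 16 - 7 = 9.
Stars and bars: C(9+7-1, 7-1) = C(15,6).

Final answer: C(15,6) = 5005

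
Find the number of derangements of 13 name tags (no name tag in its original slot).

Derangements satisfy D(n) = (n-1)(D(n-1) + D(n-2)), starting from D(0)=1, D(1)=0.
D(2) = 1 x (0 + 1) = 1
D(3) = 2 x (1 + 0) = 2
D(4) = 3 x (2 + 1) = 9
D(5) = 4 x (9 + 2) = 44
D(6) = 5 x (44 + 9) = 265
D(7) = 6 x (265 + 44) = 1854
D(8) = 7 x (1854 + 265) = 14833
D(9) = 8 x (14833 + 1854) = 133496
D(10) = 9 x (133496 + 14833) = 1334961
D(11) = 10 x (1334961 + 133496) = 14684570
D(12) = 11 x (14684570 + 1334961) = 176214841
D(13) = 12 x (D(12) + D(11)) = 12 x (176214841 + 14684570)

Final answer: D(13) = 2290792932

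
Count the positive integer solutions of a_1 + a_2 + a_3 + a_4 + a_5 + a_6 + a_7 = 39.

Substitute a'_i = a_i - 1 (so a'_i >= 0). Then sum a'_i = 39 - 7 = 32.
Stars and bars: C(32+7-1, 7-1) = C(38,6).

Final answer: C(38,6) = 2760681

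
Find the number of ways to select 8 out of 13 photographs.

C(13,8) = 13!/(8! x 5!).

Final answer: \binom{13}{8} = 1287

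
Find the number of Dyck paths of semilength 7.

Total monotonic paths to (7,7): C(14,7) = 3432.
Reflecting each bad path at its first crossing gives a bijection with paths to (6,8): C(14,8) = 3003.
Valid Dyck paths: 3432 - 3003.
(Check: C(14,7) - C(14,8) = C(14,7)/8, the Catalan number C_{7}.)

Final answer: C_{7} = 429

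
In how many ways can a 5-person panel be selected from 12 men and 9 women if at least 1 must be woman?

Sum over valid woman counts:
C(9,1)C(12,4) = 4455
C(9,2)C(12,3) = 7920
C(9,3)C(12,2) = 5544
C(9,4)C(12,1) = 1512
C(9,5)C(12,0) = 126
Total: 4455 + 7920 + 5544 + 1512 + 126.

Final answer: 19557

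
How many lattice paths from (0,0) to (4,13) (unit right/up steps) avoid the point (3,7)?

Total paths to (4,13): C(17,13) = 2380.
Paths through (3,7): C(10,7) x C(7,6) = 840.
Avoiding (3,7): 2380 - 840.

Final answer: 1540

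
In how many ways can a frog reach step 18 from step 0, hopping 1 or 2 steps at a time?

Condition on the final move: it is a 1-step (f(n-1) ways to get there) or a 2-step (f(n-2) ways), so f(n) = f(n-1) + f(n-2), with f(1)=1, f(2)=2.
Building up term by term: f(1)=1, f(2)=2, f(3)=3, f(4)=5, f(5)=8, f(6)=13, f(7)=21, f(8)=34, f(9)=55, f(10)=89, f(11)=144, f(12)=233, f(13)=377, f(14)=610, f(15)=987, f(16)=1597, f(17)=2584, f(18)=4181.

Final answer: 4181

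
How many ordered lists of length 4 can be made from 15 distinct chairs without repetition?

P(15,4) = 15!/(15-4)! = 15!/11!.

Final answer: P(15,4) = 32760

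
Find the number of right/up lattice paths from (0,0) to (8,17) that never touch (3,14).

Total paths to (8,17): C(25,17) = 1081575.
Paths through (3,14): C(17,14) x C(8,3) = 38080.
Avoiding (3,14): 1081575 - 38080.

Final answer: 1043495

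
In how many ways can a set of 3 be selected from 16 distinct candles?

C(16,3) = 16!/(3! x (16-3)!).

Final answer: C(16,3) = 560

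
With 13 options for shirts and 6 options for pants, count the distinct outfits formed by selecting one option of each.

By the multiplication principle: 13 x 6.

Final answer: 78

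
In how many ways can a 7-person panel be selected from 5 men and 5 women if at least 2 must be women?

Sum over valid woman counts:
C(5,2)C(5,5) = 10
C(5,3)C(5,4) = 50
C(5,4)C(5,3) = 50
C(5,5)C(5,2) = 10
Total: 10 + 50 + 50 + 10.

Final answer: 120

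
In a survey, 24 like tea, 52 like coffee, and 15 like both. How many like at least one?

|A union B| = |A| + |B| - |A intersect B| = 24 + 52 - 15.

Final answer: 61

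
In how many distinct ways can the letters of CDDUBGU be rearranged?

Letters (B:1, C:1, D:2, G:1, U:2). Total letters: 7.
Permutations = 7!/(2! x 2!).

Final answer: 1260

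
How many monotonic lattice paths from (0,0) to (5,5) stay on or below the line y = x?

Total monotonic paths to (5,5): C(10,5) = 252.
A path is bad iff it touches y = x + 1; reflecting its initial segment maps bad paths bijectively onto all paths to (4,6), of which there are C(10,6) = 210.
Valid Dyck paths: 252 - 210.
(Check: C(10,5) - C(10,6) = C(10,5)/6, the Catalan number C_{5}.)

Final answer: C_{5} = 42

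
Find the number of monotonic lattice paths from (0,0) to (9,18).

Each path has 9 right steps and 18 up steps in some order (27 steps total).
Choose which 18 of the 27 steps are up: C(27,18).

Final answer: C(27,18) = 4686825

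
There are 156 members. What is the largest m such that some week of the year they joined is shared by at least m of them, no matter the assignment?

There are 52 possible values for week of the year they joined. With 156 members and 52 categories, by pigeonhole: ceiling(156/52).

Final answer: 3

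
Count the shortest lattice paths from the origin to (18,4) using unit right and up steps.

Each path has 18 right steps and 4 up steps in some order (22 steps total).
Choose which 4 of the 22 steps are up: C(22,4).

Final answer: C(22,4) = 7315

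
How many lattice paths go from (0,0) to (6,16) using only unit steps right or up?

Each path has 6 right steps and 16 up steps in some order (22 steps total).
Choose which 16 of the 22 steps are up: C(22,16).

Final answer: C(22,16) = 74613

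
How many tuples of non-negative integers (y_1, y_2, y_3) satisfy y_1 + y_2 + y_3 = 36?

Stars and bars with 36 stars and 2 bars:
C(36+3-1, 3-1) = C(38,2).

Final answer: C(38,2) = 703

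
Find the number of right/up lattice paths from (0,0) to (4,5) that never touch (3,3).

Total paths to (4,5): C(9,5) = 126.
Paths through (3,3): C(6,3) x C(3,2) = 60.
Avoiding (3,3): 126 - 60.

Final answer: 66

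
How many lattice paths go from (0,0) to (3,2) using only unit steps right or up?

Each path has 3 right steps and 2 up steps in some order (5 steps total).
Choose which 2 of the 5 steps are up: C(5,2).

Final answer: C(5,2) = 10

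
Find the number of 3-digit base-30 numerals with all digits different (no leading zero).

First digit: 29 (nonzero). Second: 29 (not first). Third: 28, etc.
Total: 29 x 29 x 28.

Final answer: 23548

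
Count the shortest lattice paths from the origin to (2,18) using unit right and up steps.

Each path has 2 right steps and 18 up steps in some order (20 steps total).
Choose which 18 of the 20 steps are up: C(20,18).

Final answer: C(20,18) = 190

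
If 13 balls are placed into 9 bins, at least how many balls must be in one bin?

By the pigeonhole principle: ceiling(13/9).

Final answer: 2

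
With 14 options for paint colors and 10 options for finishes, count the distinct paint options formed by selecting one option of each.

By the multiplication principle: 14 x 10.

Final answer: 140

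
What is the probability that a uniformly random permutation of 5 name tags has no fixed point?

Derangements satisfy D(n) = (n-1)(D(n-1) + D(n-2)), starting from D(0)=1, D(1)=0.
Building up: D(2)=1, D(3)=2, D(4)=9, D(5)=44.
Total arrangements: 5! = 120.
Probability = D(5)/5! = 11/30.

Final answer: D(5)/5! = 44/120 = 0.366667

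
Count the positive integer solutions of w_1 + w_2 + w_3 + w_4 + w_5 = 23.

Substitute w'_i = w_i - 1 (so w'_i >= 0). Then sum w'_i = 23 - 5 = 18.
Stars and bars: C(18+5-1, 5-1) = C(22,4).

Final answer: C(22,4) = 7315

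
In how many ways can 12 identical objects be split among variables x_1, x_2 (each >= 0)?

Stars and bars with 12 stars and 1 bars:
C(12+2-1, 2-1) = C(13,1).

Final answer: C(13,1) = 13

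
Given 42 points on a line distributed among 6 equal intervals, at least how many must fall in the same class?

By pigeonhole with 42 objects and 6 categories: ceiling(42/6).

Final answer: 7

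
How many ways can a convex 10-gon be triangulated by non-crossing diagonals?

The structures are counted by the Catalan number C_n. Here n = 10 - 2 = 8.
C_n = C(2n,n) - C(2n,n+1), so C_{8} = C(16,8) - C(16,9) = 12870 - 11440.

Final answer: C_{8} = 1430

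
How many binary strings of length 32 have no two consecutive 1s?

A valid string ends in 0 (append to any length-(n-1) valid string) or in 01 (append to any length-(n-2) valid string), so a(n) = a(n-1) + a(n-2) with a(1)=2, a(2)=3.
Building up term by term: a(1)=2, a(2)=3, a(3)=5, a(4)=8, a(5)=13, a(6)=21, a(7)=34, a(8)=55, a(9)=89, a(10)=144, a(11)=233, a(12)=377, a(13)=610, a(14)=987, a(15)=1597, a(16)=2584, a(17)=4181, a(18)=6765, a(19)=10946, a(20)=17711, a(21)=28657, a(22)=46368, a(23)=75025, a(24)=121393, a(25)=196418, a(26)=317811, a(27)=514229, a(28)=832040, a(29)=1346269, a(30)=2178309, a(31)=3524578, a(32)=5702887.

Final answer: 5702887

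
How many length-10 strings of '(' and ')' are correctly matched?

This is a standard Catalan-number count: the answer is C_n. Here n = 5 (pairs).
C_n = C(2n,n) - C(2n,n+1), so C_{5} = C(10,5) - C(10,6) = 252 - 210.

Final answer: C_{5} = 42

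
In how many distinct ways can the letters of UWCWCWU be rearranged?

Letters (C:2, U:2, W:3). Total letters: 7.
Permutations = 7!/(3! x 2! x 2!).

Final answer: 210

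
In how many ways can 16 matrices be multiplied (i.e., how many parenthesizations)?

The structures are counted by the Catalan number C_n. Here n = 16 - 1 = 15.
C_n = (2n)!/(n!(n+1)!), so C_{15} = 30!/(15! x 16!) = C(30,15)/16 = 155117520/16.

Final answer: C_{15} = 9694845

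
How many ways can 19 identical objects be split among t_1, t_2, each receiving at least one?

Substitute t'_i = t_i - 1 (so t'_i >= 0). Then sum t'_i = 19 - 2 = 17.
Stars and bars: C(17+2-1, 2-1) = C(18,1).

Final answer: C(18,1) = 18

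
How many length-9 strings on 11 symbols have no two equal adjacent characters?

First character: 11 choices. Each subsequent: 10 choices (must differ from the previous one).
Total: 11 x 10^8.

Final answer: 11 x 10^{8} = 1100000000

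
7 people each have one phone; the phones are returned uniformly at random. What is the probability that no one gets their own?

Derangements satisfy D(n) = (n-1)(D(n-1) + D(n-2)), starting from D(0)=1, D(1)=0.
Building up: D(2)=1, D(3)=2, D(4)=9, D(5)=44, D(6)=265, D(7)=1854.
Total arrangements: 7! = 5040.
Probability = D(7)/7! = 103/280.

Final answer: D(7)/7! = 1854/5040 = 0.367857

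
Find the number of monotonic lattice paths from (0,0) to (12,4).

Each path has 12 right steps and 4 up steps in some order (16 steps total).
Choose which 4 of the 16 steps are up: C(16,4).

Final answer: C(16,4) = 1820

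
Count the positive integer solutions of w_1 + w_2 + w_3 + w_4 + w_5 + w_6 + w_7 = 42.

Substitute w'_i = w_i - 1 (so w'_i >= 0). Then sum w'_i = 42 - 7 = 35.
Stars and bars: C(35+7-1, 7-1) = C(41,6).

Final answer: C(41,6) = 4496388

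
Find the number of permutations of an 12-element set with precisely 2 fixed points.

Choose which 2 elements are fixed: C(12,2) = 66.
Derange the remaining 10 using D(j) = (j-1)(D(j-1) + D(j-2)), D(0)=1, D(1)=0: D(2)=1, D(3)=2, D(4)=9, D(5)=44, D(6)=265, D(7)=1854, D(8)=14833, D(9)=133496, D(10)=1334961.
Total: 66 x 1334961.

Final answer: C(12,2) D(10) = 88107426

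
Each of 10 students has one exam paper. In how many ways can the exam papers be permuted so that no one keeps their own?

D(n) = (n-1)(D(n-1) + D(n-2)), D(0)=1, D(1)=0.
D(2) = 1 x (0 + 1) = 1
D(3) = 2 x (1 + 0) = 2
D(4) = 3 x (2 + 1) = 9
D(5) = 4 x (9 + 2) = 44
D(6) = 5 x (44 + 9) = 265
D(7) = 6 x (265 + 44) = 1854
D(8) = 7 x (1854 + 265) = 14833
D(9) = 8 x (14833 + 1854) = 133496
D(10) = 9 x (D(9) + D(8)) = 9 x (133496 + 14833)

Final answer: D(10) = 1334961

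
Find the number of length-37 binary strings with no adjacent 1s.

A valid string ends in 0 (append to any length-(n-1) valid string) or in 01 (append to any length-(n-2) valid string), so a(n) = a(n-1) + a(n-2) with a(1)=2, a(2)=3.
Computing successive values: a(1)=2, a(2)=3, a(3)=5, a(4)=8, a(5)=13, a(6)=21, a(7)=34, a(8)=55, a(9)=89, a(10)=144, a(11)=233, a(12)=377, a(13)=610, a(14)=987, a(15)=1597, a(16)=2584, a(17)=4181, a(18)=6765, a(19)=10946, a(20)=17711, a(21)=28657, a(22)=46368, a(23)=75025, a(24)=121393, a(25)=196418, a(26)=317811, a(27)=514229, a(28)=832040, a(29)=1346269, a(30)=2178309, a(31)=3524578, a(32)=5702887, a(33)=9227465, a(34)=14930352, a(35)=24157817, a(36)=39088169, a(37)=63245986.

Final answer: 63245986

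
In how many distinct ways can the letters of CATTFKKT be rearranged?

Letters (A:1, C:1, F:1, K:2, T:3). Total letters: 8.
Permutations = 8!/(3! x 2!).

Final answer: 3360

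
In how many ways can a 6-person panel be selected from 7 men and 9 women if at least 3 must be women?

Sum over valid woman counts:
C(9,3)C(7,3) = 2940
C(9,4)C(7,2) = 2646
C(9,5)C(7,1) = 882
C(9,6)C(7,0) = 84
Total: 2940 + 2646 + 882 + 84.

Final answer: 6552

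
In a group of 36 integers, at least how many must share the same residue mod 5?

There are 5 possible values for residue mod 5. With 36 integers and 5 categories, by pigeonhole: ceiling(36/5).

Final answer: 8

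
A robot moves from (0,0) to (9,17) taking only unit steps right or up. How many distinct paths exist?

Each path has 9 right steps and 17 up steps in some order (26 steps total).
Choose which 17 of the 26 steps are up: C(26,17).

Final answer: C(26,17) = 3124550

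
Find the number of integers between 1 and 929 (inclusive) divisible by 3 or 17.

Multiples of 3: 309. Multiples of 17: 54. Of both (lcm=51): 18.
By inclusion-exclusion: 309 + 54 - 18.

Final answer: 345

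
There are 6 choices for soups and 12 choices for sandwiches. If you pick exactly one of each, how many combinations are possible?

By the multiplication principle: 6 x 12.

Final answer: 72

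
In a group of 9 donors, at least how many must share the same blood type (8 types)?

There are 8 possible values for blood type (8 types). With 9 donors and 8 categories, by pigeonhole: ceiling(9/8).

Final answer: 2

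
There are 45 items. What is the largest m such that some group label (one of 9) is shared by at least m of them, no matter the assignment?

There are 9 possible values for group label (one of 9). With 45 items and 9 categories, by pigeonhole: ceiling(45/9).

Final answer: 5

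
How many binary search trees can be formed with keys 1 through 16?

This is a standard Catalan-number count: the answer is C_n. Here n = 16.
Using C_0 = 1 and C_(k+1) = C_k x 2(2k+1)/(k+2), build up term by term: C_1=1, C_2=2, C_3=5, C_4=14, C_5=42, C_6=132, C_7=429, C_8=1430, C_9=4862, C_10=16796, C_11=58786, C_12=208012, C_13=742900, C_14=2674440, C_15=9694845, C_16=35357670.

Final answer: C_{16} = 35357670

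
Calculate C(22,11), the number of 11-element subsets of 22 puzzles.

C(22,11) = 22!/(11! x 11!).

Final answer: \binom{22}{11} = 705432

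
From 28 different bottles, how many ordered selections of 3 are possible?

P(28,3) = 28!/(28-3)! = 28!/25!.

Final answer: P(28,3) = 19656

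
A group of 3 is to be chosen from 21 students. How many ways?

C(21,3) = 21!/(3! x 18!).

Final answer: \binom{21}{3} = 1330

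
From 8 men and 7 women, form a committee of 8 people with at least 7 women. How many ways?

Sum over valid woman counts:
C(7,7)C(8,1).

Final answer: 8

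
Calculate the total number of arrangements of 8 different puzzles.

The number of ways to arrange 8 distinct objects is 8!.

Final answer: 8! = 40320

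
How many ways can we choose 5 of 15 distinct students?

C(15,5) = 15!/(5! x 10!).

Final answer: \binom{15}{5} = 3003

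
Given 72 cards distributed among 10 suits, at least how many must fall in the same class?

By pigeonhole with 72 objects and 10 categories: ceiling(72/10).

Final answer: 8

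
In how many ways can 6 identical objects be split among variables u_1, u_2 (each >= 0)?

Stars and bars with 6 stars and 1 bars:
C(6+2-1, 2-1) = C(7,1).

Final answer: C(7,1) = 7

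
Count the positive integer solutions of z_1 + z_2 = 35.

Substitute z'_i = z_i - 1 (so z'_i >= 0). Then sum z'_i = 35 - 2 = 33.
Stars and bars: C(33+2-1, 2-1) = C(34,1).

Final answer: C(34,1) = 34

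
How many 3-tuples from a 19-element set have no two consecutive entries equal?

First character: 19 choices. Each subsequent: 18 choices (must differ from the previous one).
Total: 19 x 18^2.

Final answer: 19 x 18^{2} = 6156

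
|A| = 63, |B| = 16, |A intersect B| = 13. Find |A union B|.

|A union B| = |A| + |B| - |A intersect B| = 63 + 16 - 13.

Final answer: 66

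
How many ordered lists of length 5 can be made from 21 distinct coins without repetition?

P(21,5) = 21!/(21-5)! = 21!/16!.

Final answer: P(21,5) = 2441880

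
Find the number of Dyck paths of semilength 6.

Total monotonic paths to (6,6): C(12,6) = 924.
Paths that cross above y=x (reflection bijection): C(12,7) = 792.
Valid Dyck paths: 924 - 792.
(Check: C(12,6) - C(12,7) = C(12,6)/7, the Catalan number C_{6}.)

Final answer: C_{6} = 132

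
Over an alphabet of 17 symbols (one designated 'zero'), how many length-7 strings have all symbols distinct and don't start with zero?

The leading digit has 16 choices (anything but zero); the next has 16 (anything but the first), then 15, and so on, one fewer each time.
Total: 16 x 16 x 15 x 14 x 13 x 12 x 11.

Final answer: 92252160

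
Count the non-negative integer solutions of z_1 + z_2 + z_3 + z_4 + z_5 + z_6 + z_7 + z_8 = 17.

Stars and bars with 17 stars and 7 bars:
C(17+8-1, 8-1) = C(24,7).

Final answer: C(24,7) = 346104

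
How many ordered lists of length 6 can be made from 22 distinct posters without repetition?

P(22,6) = 22!/(22-6)! = 22!/16!.

Final answer: P(22,6) = 53721360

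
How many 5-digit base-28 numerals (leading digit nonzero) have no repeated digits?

The leading digit has 27 choices (anything but zero); the next has 27 (anything but the first), then 26, and so on, one fewer each time.
Total: 27 x 27 x 26 x 25 x 24.

Final answer: 11372400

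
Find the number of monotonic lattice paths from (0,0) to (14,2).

Each path has 14 right steps and 2 up steps in some order (16 steps total).
Choose which 2 of the 16 steps are up: C(16,2).

Final answer: C(16,2) = 120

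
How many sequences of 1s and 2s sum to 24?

Let f(n) count the ways. The last step is size 1 or 2, so f(n) = f(n-1) + f(n-2) with f(1)=1, f(2)=2.
Building up term by term: f(1)=1, f(2)=2, f(3)=3, f(4)=5, f(5)=8, f(6)=13, f(7)=21, f(8)=34, f(9)=55, f(10)=89, f(11)=144, f(12)=233, f(13)=377, f(14)=610, f(15)=987, f(16)=1597, f(17)=2584, f(18)=4181, f(19)=6765, f(20)=10946, f(21)=17711, f(22)=28657, f(23)=46368, f(24)=75025.

Final answer: 75025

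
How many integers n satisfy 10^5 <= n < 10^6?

First digit: 9 choices (1-9). Each of the remaining 5 digits: 10 choices.
Total: 9 x 10^5.

Final answer: 900000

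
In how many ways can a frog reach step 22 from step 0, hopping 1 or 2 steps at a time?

Let f(n) be the number of climbs. Removing the last move (1 or 2 steps) gives f(n) = f(n-1) + f(n-2); base cases f(1)=1, f(2)=2.
Computing successive values: f(1)=1, f(2)=2, f(3)=3, f(4)=5, f(5)=8, f(6)=13, f(7)=21, f(8)=34, f(9)=55, f(10)=89, f(11)=144, f(12)=233, f(13)=377, f(14)=610, f(15)=987, f(16)=1597, f(17)=2584, f(18)=4181, f(19)=6765, f(20)=10946, f(21)=17711, f(22)=28657.

Final answer: 28657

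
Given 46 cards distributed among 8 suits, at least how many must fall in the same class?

By pigeonhole with 46 objects and 8 categories: ceiling(46/8).

Final answer: 6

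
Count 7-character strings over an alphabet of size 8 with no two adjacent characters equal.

First character: 8 choices. Each subsequent: 7 choices (must differ from the previous one).
Total: 8 x 7^6.

Final answer: 8 x 7^{6} = 941192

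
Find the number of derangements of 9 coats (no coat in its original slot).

D(n) = (n-1)(D(n-1) + D(n-2)), D(0)=1, D(1)=0.
D(2) = 1 x (0 + 1) = 1
D(3) = 2 x (1 + 0) = 2
D(4) = 3 x (2 + 1) = 9
D(5) = 4 x (9 + 2) = 44
D(6) = 5 x (44 + 9) = 265
D(7) = 6 x (265 + 44) = 1854
D(8) = 7 x (1854 + 265) = 14833
D(9) = 8 x (D(8) + D(7)) = 8 x (14833 + 1854)

Final answer: D(9) = 133496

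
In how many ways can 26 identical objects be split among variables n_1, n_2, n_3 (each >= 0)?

Stars and bars with 26 stars and 2 bars:
C(26+3-1, 3-1) = C(28,2).

Final answer: C(28,2) = 378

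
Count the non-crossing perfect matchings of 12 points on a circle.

The structures are counted by the Catalan number C_n. Here n = 12/2 = 6.
C_n = C(2n,n) - C(2n,n+1), so C_{6} = C(12,6) - C(12,7) = 924 - 792.

Final answer: C_{6} = 132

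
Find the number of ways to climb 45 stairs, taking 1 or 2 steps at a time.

Let f(n) count the ways. The last step is size 1 or 2, so f(n) = f(n-1) + f(n-2) with f(1)=1, f(2)=2.
Iterating the recurrence: f(1)=1, f(2)=2, f(3)=3, f(4)=5, f(5)=8, f(6)=13, f(7)=21, f(8)=34, f(9)=55, f(10)=89, f(11)=144, f(12)=233, f(13)=377, f(14)=610, f(15)=987, f(16)=1597, f(17)=2584, f(18)=4181, f(19)=6765, f(20)=10946, f(21)=17711, f(22)=28657, f(23)=46368, f(24)=75025, f(25)=121393, f(26)=196418, f(27)=317811, f(28)=514229, f(29)=832040, f(30)=1346269, f(31)=2178309, f(32)=3524578, f(33)=5702887, f(34)=9227465, f(35)=14930352, f(36)=24157817, f(37)=39088169, f(38)=63245986, f(39)=102334155, f(40)=165580141, f(41)=267914296, f(42)=433494437, f(43)=701408733, f(44)=1134903170, f(45)=1836311903.

Final answer: 1836311903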